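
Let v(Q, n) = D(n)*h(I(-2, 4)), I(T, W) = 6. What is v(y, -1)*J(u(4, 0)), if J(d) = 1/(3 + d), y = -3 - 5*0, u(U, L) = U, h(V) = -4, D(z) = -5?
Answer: 20/7 ≈ 2.8571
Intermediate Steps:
y = -3 (y = -3 + 0 = -3)
v(Q, n) = 20 (v(Q, n) = -5*(-4) = 20)
v(y, -1)*J(u(4, 0)) = 20/(3 + 4) = 20/7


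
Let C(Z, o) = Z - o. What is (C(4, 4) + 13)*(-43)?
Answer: -559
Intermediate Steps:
(C(4, 4) + 13)*(-43) = ((4 - 1*4) + 13)*(-43) = ((4 - 4) + 13)*(-43) = (0 + 13)*(-43) = 13*(-43) = -559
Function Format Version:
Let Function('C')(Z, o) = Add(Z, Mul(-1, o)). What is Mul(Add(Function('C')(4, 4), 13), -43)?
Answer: -559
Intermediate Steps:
Mul(Add(Function('C')(4, 4), 13), -43) = Mul(Add(Add(4, Mul(-1, 4)), 13), -43) = Mul(Add(Add(4, -4), 13), -43) = Mul(Add(0, 13), -43) = Mul(13, -43) = -559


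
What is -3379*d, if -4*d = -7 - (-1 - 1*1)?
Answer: -16895/4 ≈ -4223.8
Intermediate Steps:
d = 5/4 (d = -(-7 - (-1 - 1*1))/4 = -(-7 - (-1 - 1))/4 = -(-7 - 1*(-2))/4 = -(-7 + 2)/4 = -¼*(-5) = 5/4 ≈ 1.2500)
-3379*d = -3379*5/4 = -16895/4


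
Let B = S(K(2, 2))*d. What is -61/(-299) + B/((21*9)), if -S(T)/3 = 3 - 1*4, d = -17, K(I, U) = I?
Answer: -1240/18837 ≈ -0.065828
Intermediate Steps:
S(T) = 3 (S(T) = -3*(3 - 1*4) = -3*(3 - 4) = -3*(-1) = 3)
B = -51 (B = 3*(-17) = -51)
-61/(-299) + B/((21*9)) = -61/(-299) - 51/(21*9) = -61*(-1/299) - 51/189 = 61/299 - 51*1/189 = 61/299 - 17/63 = -1240/18837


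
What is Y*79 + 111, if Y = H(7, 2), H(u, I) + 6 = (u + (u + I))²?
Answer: 19861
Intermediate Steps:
H(u, I) = -6 + (I + 2*u)² (H(u, I) = -6 + (u + (u + I))² = -6 + (u + (I + u))² = -6 + (I + 2*u)²)
Y = 250 (Y = -6 + (2 + 2*7)² = -6 + (2 + 14)² = -6 + 16² = -6 + 256 = 250)
Y*79 + 111 = 250*79 + 111 = 19750 + 111 = 19861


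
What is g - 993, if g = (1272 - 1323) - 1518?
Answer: -2562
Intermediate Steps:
g = -1569 (g = -51 - 1518 = -1569)
g - 993 = -1569 - 993 = -2562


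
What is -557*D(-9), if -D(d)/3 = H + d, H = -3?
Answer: -20052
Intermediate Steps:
D(d) = 9 - 3*d (D(d) = -3*(-3 + d) = 9 - 3*d)
-557*D(-9) = -557*(9 - 3*(-9)) = -557*(9 + 27) = -557*36 = -20052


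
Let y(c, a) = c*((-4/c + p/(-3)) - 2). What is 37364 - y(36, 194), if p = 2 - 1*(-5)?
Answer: 37524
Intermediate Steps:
p = 7 (p = 2 + 5 = 7)
y(c, a) = c*(-13/3 - 4/c) (y(c, a) = c*((-4/c + 7/(-3)) - 2) = c*((-4/c + 7*(-1/3)) - 2) = c*((-4/c - 7/3) - 2) = c*((-7/3 - 4/c) - 2) = c*(-13/3 - 4/c))
37364 - y(36, 194) = 37364 - (-4 - 13/3*36) = 37364 - (-4 - 156) = 37364 - 1*(-160) = 37364 + 160 = 37524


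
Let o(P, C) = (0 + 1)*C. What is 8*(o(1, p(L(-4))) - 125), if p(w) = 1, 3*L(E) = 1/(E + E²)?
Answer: -992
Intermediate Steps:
L(E) = 1/(3*(E + E²))
o(P, C) = C (o(P, C) = 1*C = C)
8*(o(1, p(L(-4))) - 125) = 8*(1 - 125) = 8*(-124) = -992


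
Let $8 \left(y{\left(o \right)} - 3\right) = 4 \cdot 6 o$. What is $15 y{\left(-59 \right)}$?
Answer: $-2610$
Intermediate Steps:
$y{\left(o \right)} = 3 + 3 o$ ($y{\left(o \right)} = 3 + \frac{4 \cdot 6 o}{8} = 3 + \frac{24 o}{8} = 3 + 3 o$)
$15 y{\left(-59 \right)} = 15 \left(3 + 3 \left(-59\right)\right) = 15 \left(3 - 177\right) = 15 \left(-174\right) = -2610$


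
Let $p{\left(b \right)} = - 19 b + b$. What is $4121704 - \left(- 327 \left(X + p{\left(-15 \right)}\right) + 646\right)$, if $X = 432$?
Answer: $4350612$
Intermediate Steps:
$p{\left(b \right)} = - 18 b$
$4121704 - \left(- 327 \left(X + p{\left(-15 \right)}\right) + 646\right) = 4121704 - \left(- 327 \left(432 - -270\right) + 646\right) = 4121704 - \left(- 327 \left(432 + 270\right) + 646\right) = 4121704 - \left(\left(-327\right) 702 + 646\right) = 4121704 - \left(-229554 + 646\right) = 4121704 - -228908 = 4121704 + 228908 = 4350612$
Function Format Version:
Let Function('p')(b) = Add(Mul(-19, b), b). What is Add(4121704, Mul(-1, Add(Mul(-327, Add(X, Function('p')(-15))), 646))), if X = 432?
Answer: 4350612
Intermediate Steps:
Function('p')(b) = Mul(-18, b)
Add(4121704, Mul(-1, Add(Mul(-327, Add(X, Function('p')(-15))), 646))) = Add(4121704, Mul(-1, Add(Mul(-327, Add(432, Mul(-18, -15))), 646))) = Add(4121704, Mul(-1, Add(Mul(-327, Add(432, 270)), 646))) = Add(4121704, Mul(-1, Add(Mul(-327, 702), 646))) = Add(4121704, Mul(-1, Add(-229554, 646))) = Add(4121704, Mul(-1, -228908)) = Add(4121704, 228908) = 4350612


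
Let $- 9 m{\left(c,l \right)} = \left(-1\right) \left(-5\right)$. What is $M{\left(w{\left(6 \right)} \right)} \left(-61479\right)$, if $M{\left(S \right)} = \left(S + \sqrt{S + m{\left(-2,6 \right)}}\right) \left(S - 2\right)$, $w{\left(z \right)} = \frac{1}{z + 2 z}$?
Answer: $\frac{26565}{4} + \frac{239085 i \sqrt{2}}{4} \approx 6641.3 + 84529.0 i$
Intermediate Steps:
$m{\left(c,l \right)} = - \frac{5}{9}$ ($m{\left(c,l \right)} = - \frac{\left(-1\right) \left(-5\right)}{9} = \left(- \frac{1}{9}\right) 5 = - \frac{5}{9}$)
$w{\left(z \right)} = \frac{1}{3 z}$
$M{\left(S \right)} = \left(-2 + S\right) \left(S + \sqrt{- \frac{5}{9} + S}\right)$ ($M{\left(S \right)} = \left(S + \sqrt{S - \frac{5}{9}}\right) \left(S - 2\right) = \left(S + \sqrt{- \frac{5}{9} + S}\right) \left(-2 + S\right) = \left(-2 + S\right) \left(S + \sqrt{- \frac{5}{9} + S}\right)$)
$M{\left(w{\left(6 \right)} \right)} \left(-61479\right) = \left(\left(\frac{1}{3 \cdot 6}\right)^{2} - 2 \frac{1}{3 \cdot 6} - \frac{2 \sqrt{-5 + 9 \frac{1}{3 \cdot 6}}}{3} + \frac{\frac{1}{3 \cdot 6} \sqrt{-5 + 9 \frac{1}{3 \cdot 6}}}{3}\right) \left(-61479\right) = \left(\left(\frac{1}{3} \cdot \frac{1}{6}\right)^{2} - 2 \cdot \frac{1}{3} \cdot \frac{1}{6} - \frac{2 \sqrt{-5 + 9 \cdot \frac{1}{3} \cdot \frac{1}{6}}}{3} + \frac{\frac{1}{3} \cdot \frac{1}{6} \sqrt{-5 + 9 \cdot \frac{1}{3} \cdot \frac{1}{6}}}{3}\right) \left(-61479\right) = \left(\left(\frac{1}{18}\right)^{2} - \frac{1}{9} - \frac{2 \sqrt{-5 + 9 \cdot \frac{1}{18}}}{3} + \frac{1}{3} \cdot \frac{1}{18} \sqrt{-5 + 9 \cdot \frac{1}{18}}\right) \left(-61479\right) = \left(\frac{1}{324} - \frac{1}{9} - \frac{2 \sqrt{-5 + \frac{1}{2}}}{3} + \frac{1}{3} \cdot \frac{1}{18} \sqrt{-5 + \frac{1}{2}}\right) \left(-61479\right) = \left(\frac{1}{324} - \frac{1}{9} - \frac{2 \sqrt{- \frac{9}{2}}}{3} + \frac{1}{3} \cdot \frac{1}{18} \sqrt{- \frac{9}{2}}\right) \left(-61479\right) = \left(\frac{1}{324} - \frac{1}{9} - \frac{2 \frac{3 i \sqrt{2}}{2}}{3} + \frac{1}{3} \cdot \frac{1}{18} \frac{3 i \sqrt{2}}{2}\right) \left(-61479\right) = \left(\frac{1}{324} - \frac{1}{9} - i \sqrt{2} + \frac{i \sqrt{2}}{36}\right) \left(-61479\right) = \left(- \frac{35}{324} - \frac{35 i \sqrt{2}}{36}\right) \left(-61479\right) = \frac{26565}{4} + \frac{239085 i \sqrt{2}}{4}$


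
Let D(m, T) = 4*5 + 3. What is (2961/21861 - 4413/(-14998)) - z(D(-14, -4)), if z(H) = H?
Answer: -117462821/5204306 ≈ -22.570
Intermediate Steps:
D(m, T) = 23 (D(m, T) = 20 + 3 = 23)
(2961/21861 - 4413/(-14998)) - z(D(-14, -4)) = (2961/21861 - 4413/(-14998)) - 1*23 = (2961*(1/21861) - 4413*(-1/14998)) - 23 = (47/347 + 4413/14998) - 23 = 2236217/5204306 - 23 = -117462821/5204306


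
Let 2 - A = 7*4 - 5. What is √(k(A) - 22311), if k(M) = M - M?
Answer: 3*I*√2479 ≈ 149.37*I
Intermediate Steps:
A = -21 (A = 2 - (7*4 - 5) = 2 - (28 - 5) = 2 - 1*23 = 2 - 23 = -21)
k(M) = 0
√(k(A) - 22311) = √(0 - 22311) = √(-22311) = 3*I*√2479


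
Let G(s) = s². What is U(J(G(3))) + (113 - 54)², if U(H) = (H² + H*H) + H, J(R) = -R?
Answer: 3634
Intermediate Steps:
U(H) = H + 2*H² (U(H) = (H² + H²) + H = 2*H² + H = H + 2*H²)
U(J(G(3))) + (113 - 54)² = (-1*3²)*(1 + 2*(-1*3²)) + (113 - 54)² = (-1*9)*(1 + 2*(-1*9)) + 59² = -9*(1 + 2*(-9)) + 3481 = -9*(1 - 18) + 3481 = -9*(-17) + 3481 = 153 + 3481 = 3634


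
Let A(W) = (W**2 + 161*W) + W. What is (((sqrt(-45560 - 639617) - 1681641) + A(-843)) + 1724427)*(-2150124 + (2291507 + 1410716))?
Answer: 957441758031 + 1552099*I*sqrt(685177) ≈ 9.5744e+11 + 1.2848e+9*I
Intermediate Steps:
A(W) = W**2 + 162*W
(((sqrt(-45560 - 639617) - 1681641) + A(-843)) + 1724427)*(-2150124 + (2291507 + 1410716)) = (((sqrt(-45560 - 639617) - 1681641) - 843*(162 - 843)) + 1724427)*(-2150124 + (2291507 + 1410716)) = (((sqrt(-685177) - 1681641) - 843*(-681)) + 1724427)*(-2150124 + 3702223) = (((I*sqrt(685177) - 1681641) + 574083) + 1724427)*1552099 = (((-1681641 + I*sqrt(685177)) + 574083) + 1724427)*1552099 = ((-1107558 + I*sqrt(685177)) + 1724427)*1552099 = (616869 + I*sqrt(685177))*1552099 = 957441758031 + 1552099*I*sqrt(685177)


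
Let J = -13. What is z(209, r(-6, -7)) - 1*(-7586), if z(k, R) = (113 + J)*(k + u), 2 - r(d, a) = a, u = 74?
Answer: 35886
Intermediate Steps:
r(d, a) = 2 - a
z(k, R) = 7400 + 100*k (z(k, R) = (113 - 13)*(k + 74) = 100*(74 + k) = 7400 + 100*k)
z(209, r(-6, -7)) - 1*(-7586) = (7400 + 100*209) - 1*(-7586) = (7400 + 20900) + 7586 = 28300 + 7586 = 35886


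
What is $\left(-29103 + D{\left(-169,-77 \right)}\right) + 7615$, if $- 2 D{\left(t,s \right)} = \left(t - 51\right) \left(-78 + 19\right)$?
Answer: $-27978$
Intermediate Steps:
$D{\left(t,s \right)} = - \frac{3009}{2} + \frac{59 t}{2}$ ($D{\left(t,s \right)} = - \frac{\left(t - 51\right) \left(-78 + 19\right)}{2} = - \frac{\left(-51 + t\right) \left(-59\right)}{2} = - \frac{3009 - 59 t}{2} = - \frac{3009}{2} + \frac{59 t}{2}$)
$\left(-29103 + D{\left(-169,-77 \right)}\right) + 7615 = \left(-29103 + \left(- \frac{3009}{2} + \frac{59}{2} \left(-169\right)\right)\right) + 7615 = \left(-29103 - 6490\right) + 7615 = -35593 + 7615 = -27978$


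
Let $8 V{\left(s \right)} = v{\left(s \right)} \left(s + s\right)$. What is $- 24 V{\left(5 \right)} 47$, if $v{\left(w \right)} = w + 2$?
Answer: $-9870$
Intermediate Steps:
$v{\left(w \right)} = 2 + w$
$V{\left(s \right)} = \frac{s \left(2 + s\right)}{4}$ ($V{\left(s \right)} = \frac{\left(2 + s\right) \left(s + s\right)}{8} = \frac{\left(2 + s\right) 2 s}{8} = \frac{2 s \left(2 + s\right)}{8} = \frac{s \left(2 + s\right)}{4}$)
$- 24 V{\left(5 \right)} 47 = - 24 \cdot \frac{1}{4} \cdot 5 \left(2 + 5\right) 47 = - 24 \cdot \frac{1}{4} \cdot 5 \cdot 7 \cdot 47 = \left(-24\right) \frac{35}{4} \cdot 47 = \left(-210\right) 47 = -9870$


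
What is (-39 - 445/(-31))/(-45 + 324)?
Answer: -764/8649 ≈ -0.088334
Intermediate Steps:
(-39 - 445/(-31))/(-45 + 324) = (-39 - 445*(-1/31))/279 = (-39 + 445/31)*(1/279) = -764/31*1/279 = -764/8649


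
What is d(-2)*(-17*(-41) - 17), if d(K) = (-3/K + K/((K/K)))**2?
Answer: 170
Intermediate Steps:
d(K) = (K - 3/K)**2 (d(K) = (-3/K + K/1)**2 = (-3/K + K*1)**2 = (-3/K + K)**2 = (K - 3/K)**2)
d(-2)*(-17*(-41) - 17) = ((-3 + (-2)**2)**2/(-2)**2)*(-17*(-41) - 17) = ((-3 + 4)**2/4)*(697 - 17) = ((1/4)*1**2)*680 = ((1/4)*1)*680 = (1/4)*680 = 170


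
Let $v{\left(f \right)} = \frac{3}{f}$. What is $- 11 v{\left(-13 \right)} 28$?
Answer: $\frac{924}{13} \approx 71.077$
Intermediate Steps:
$- 11 v{\left(-13 \right)} 28 = - 11 \frac{3}{-13} \cdot 28 = - 11 \cdot 3 \left(- \frac{1}{13}\right) 28 = \left(-11\right) \left(- \frac{3}{13}\right) 28 = \frac{33}{13} \cdot 28 = \frac{924}{13}$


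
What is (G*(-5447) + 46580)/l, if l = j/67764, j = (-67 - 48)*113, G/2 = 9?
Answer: 3487542024/12995 ≈ 2.6838e+5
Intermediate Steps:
G = 18 (G = 2*9 = 18)
j = -12995 (j = -115*113 = -12995)
l = -12995/67764 ≈ -0.19177
(G*(-5447) + 46580)/l = (18*(-5447) + 46580)/(-12995/67764) = (-98046 + 46580)*(-67764/12995) = -51466*(-67764/12995) = 3487542024/12995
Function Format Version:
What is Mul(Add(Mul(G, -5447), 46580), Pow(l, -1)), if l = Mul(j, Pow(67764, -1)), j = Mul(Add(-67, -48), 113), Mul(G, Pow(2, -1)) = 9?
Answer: Rational(3487542024, 12995) ≈ 2.6838e+5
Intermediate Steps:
G = 18 (G = Mul(2, 9) = 18)
j = -12995 (j = Mul(-115, 113) = -12995)
l = Rational(-12995, 67764) (l = Mul(-12995, Pow(67764, -1)) = Mul(-12995, Rational(1, 67764)) = Rational(-12995, 67764) ≈ -0.19177)
Mul(Add(Mul(G, -5447), 46580), Pow(l, -1)) = Mul(Add(Mul(18, -5447), 46580), Pow(Rational(-12995, 67764), -1)) = Mul(Add(-98046, 46580), Rational(-67764, 12995)) = Mul(-51466, Rational(-67764, 12995)) = Rational(3487542024, 12995)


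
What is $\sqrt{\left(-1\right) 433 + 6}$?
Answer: $i \sqrt{427} \approx 20.664 i$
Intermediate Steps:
$\sqrt{\left(-1\right) 433 + 6} = \sqrt{-433 + 6} = \sqrt{-427} = i \sqrt{427}$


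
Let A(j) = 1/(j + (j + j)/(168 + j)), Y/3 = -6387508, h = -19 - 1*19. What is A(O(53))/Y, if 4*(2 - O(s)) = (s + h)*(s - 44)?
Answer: 545/336450805761 ≈ 1.6199e-9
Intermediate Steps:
h = -38 (h = -19 - 19 = -38)
Y = -19162524 (Y = 3*(-6387508) = -19162524)
O(s) = 2 - (-44 + s)*(-38 + s)/4 (O(s) = 2 - (s - 38)*(s - 44)/4 = 2 - (-38 + s)*(-44 + s)/4 = 2 - (-44 + s)*(-38 + s)/4)
A(j) = 1/(j + 2*j/(168 + j)) (A(j) = 1/(j + (2*j)/(168 + j)) = 1/(j + 2*j/(168 + j)))
A(O(53))/Y = ((168 + (-416 - ¼*53² + (41/2)*53))/((-416 - ¼*53² + (41/2)*53)*(170 + (-416 - ¼*53² + (41/2)*53))))/(-19162524) = ((168 + (-416 - ¼*2809 + 2173/2))/((-416 - ¼*2809 + 2173/2)*(170 + (-416 - ¼*2809 + 2173/2))))*(-1/19162524) = ((168 + (-416 - 2809/4 + 2173/2))/((-416 - 2809/4 + 2173/2)*(170 + (-416 - 2809/4 + 2173/2))))*(-1/19162524) = ((168 - 127/4)/((-127/4)*(170 - 127/4)))*(-1/19162524) = -4/127*545/4/553/4*(-1/19162524) = -4/127*4/553*545/4*(-1/19162524) = -2180/70231*(-1/19162524) = 545/336450805761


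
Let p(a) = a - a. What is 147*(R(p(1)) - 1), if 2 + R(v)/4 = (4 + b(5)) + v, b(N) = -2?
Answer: -147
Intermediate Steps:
p(a) = 0
R(v) = 4*v (R(v) = -8 + 4*((4 - 2) + v) = -8 + 4*(2 + v) = -8 + (8 + 4*v) = 4*v)
147*(R(p(1)) - 1) = 147*(4*0 - 1) = 147*(0 - 1) = 147*(-1) = -147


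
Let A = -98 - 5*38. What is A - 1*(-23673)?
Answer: 23385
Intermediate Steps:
A = -288 (A = -98 - 190 = -288)
A - 1*(-23673) = -288 - 1*(-23673) = -288 + 23673 = 23385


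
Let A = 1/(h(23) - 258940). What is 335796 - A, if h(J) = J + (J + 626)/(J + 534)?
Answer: 48427196232077/144216120 ≈ 3.3580e+5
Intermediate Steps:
h(J) = J + (626 + J)/(534 + J)
A = -557/144216120 (A = 1/((626 + 23² + 535*23)/(534 + 23) - 258940) = 1/((626 + 529 + 12305)/557 - 258940) = 1/((1/557)*13460 - 258940) = 1/(13460/557 - 258940) = 1/(-144216120/557) = -557/144216120 ≈ -3.8623e-6)
335796 - A = 335796 - 1*(-557/144216120) = 335796 + 557/144216120 = 48427196232077/144216120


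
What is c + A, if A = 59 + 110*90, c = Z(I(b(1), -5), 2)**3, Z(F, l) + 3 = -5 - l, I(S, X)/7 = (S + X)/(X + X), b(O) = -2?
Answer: 8959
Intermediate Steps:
I(S, X) = 7*(S + X)/(2*X) (I(S, X) = 7*((S + X)/(X + X)) = 7*((S + X)/((2*X))) = 7*((S + X)*(1/(2*X))) = 7*((S + X)/(2*X)) = 7*(S + X)/(2*X))
Z(F, l) = -8 - l (Z(F, l) = -3 + (-5 - l) = -8 - l)
c = -1000 (c = (-8 - 1*2)**3 = (-8 - 2)**3 = (-10)**3 = -1000)
A = 9959 (A = 59 + 9900 = 9959)
c + A = -1000 + 9959 = 8959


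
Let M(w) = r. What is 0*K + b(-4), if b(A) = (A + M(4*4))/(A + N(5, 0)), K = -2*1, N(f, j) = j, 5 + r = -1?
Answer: 5/2 ≈ 2.5000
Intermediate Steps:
r = -6 (r = -5 - 1 = -6)
M(w) = -6
K = -2
b(A) = (-6 + A)/A (b(A) = (A - 6)/(A + 0) = (-6 + A)/A)
0*K + b(-4) = 0*(-2) + (-6 - 4)/(-4) = 0 - 1/4*(-10) = 0 + 5/2 = 5/2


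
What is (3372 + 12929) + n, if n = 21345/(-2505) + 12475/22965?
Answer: 12497253157/767031 ≈ 16293.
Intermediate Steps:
n = -6119174/767031 (n = 21345*(-1/2505) + 12475*(1/22965) = -1423/167 + 2495/4593 = -6119174/767031 ≈ -7.9777)
(3372 + 12929) + n = (3372 + 12929) - 6119174/767031 = 16301 - 6119174/767031 = 12497253157/767031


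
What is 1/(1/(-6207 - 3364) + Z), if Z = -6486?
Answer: -9571/62077507 ≈ -0.00015418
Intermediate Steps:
1/(1/(-6207 - 3364) + Z) = 1/(1/(-6207 - 3364) - 6486) = 1/(1/(-9571) - 6486) = 1/(-1/9571 - 6486) = 1/(-62077507/9571) = -9571/62077507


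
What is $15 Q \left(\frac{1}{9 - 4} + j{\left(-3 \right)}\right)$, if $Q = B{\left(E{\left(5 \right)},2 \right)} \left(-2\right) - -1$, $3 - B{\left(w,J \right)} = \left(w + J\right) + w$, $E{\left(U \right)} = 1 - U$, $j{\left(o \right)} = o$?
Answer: $714$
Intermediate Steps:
$B{\left(w,J \right)} = 3 - J - 2 w$ ($B{\left(w,J \right)} = 3 - \left(\left(w + J\right) + w\right) = 3 - \left(\left(J + w\right) + w\right) = 3 - \left(J + 2 w\right) = 3 - J - 2 w$)
$Q = -17$ ($Q = \left(3 - 2 - 2 \left(1 - 5\right)\right) \left(-2\right) - -1 = \left(3 - 2 - 2 \left(1 - 5\right)\right) \left(-2\right) + 1 = \left(3 - 2 - -8\right) \left(-2\right) + 1 = \left(3 - 2 + 8\right) \left(-2\right) + 1 = 9 \left(-2\right) + 1 = -18 + 1 = -17$)
$15 Q \left(\frac{1}{9 - 4} + j{\left(-3 \right)}\right) = 15 \left(-17\right) \left(\frac{1}{9 - 4} - 3\right) = - 255 \left(\frac{1}{5} - 3\right) = \left(-255\right) \left(- \frac{14}{5}\right) = 714$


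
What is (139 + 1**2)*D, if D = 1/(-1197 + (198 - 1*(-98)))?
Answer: -140/901 ≈ -0.15538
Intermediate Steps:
D = -1/901 (D = 1/(-1197 + (198 + 98)) = 1/(-1197 + 296) = 1/(-901) = -1/901 ≈ -0.0011099)
(139 + 1**2)*D = (139 + 1**2)*(-1/901) = (139 + 1)*(-1/901) = 140*(-1/901) = -140/901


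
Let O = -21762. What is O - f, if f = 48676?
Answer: -70438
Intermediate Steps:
O - f = -21762 - 1*48676 = -21762 - 48676 = -70438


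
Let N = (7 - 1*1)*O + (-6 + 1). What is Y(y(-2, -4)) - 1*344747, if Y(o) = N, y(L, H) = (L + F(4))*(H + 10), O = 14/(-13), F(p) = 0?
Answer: -4481860/13 ≈ -3.4476e+5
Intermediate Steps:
O = -14/13 (O = 14*(-1/13) = -14/13 ≈ -1.0769)
N = -149/13 (N = (7 - 1*1)*(-14/13) + (-6 + 1) = (7 - 1)*(-14/13) - 5 = 6*(-14/13) - 5 = -84/13 - 5 = -149/13 ≈ -11.462)
y(L, H) = L*(10 + H) (y(L, H) = (L + 0)*(H + 10) = L*(10 + H))
Y(o) = -149/13
Y(y(-2, -4)) - 1*344747 = -149/13 - 1*344747 = -149/13 - 344747 = -4481860/13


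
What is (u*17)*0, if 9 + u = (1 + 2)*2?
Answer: 0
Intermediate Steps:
u = -3 (u = -9 + (1 + 2)*2 = -9 + 3*2 = -9 + 6 = -3)
(u*17)*0 = -3*17*0 = -51*0 = 0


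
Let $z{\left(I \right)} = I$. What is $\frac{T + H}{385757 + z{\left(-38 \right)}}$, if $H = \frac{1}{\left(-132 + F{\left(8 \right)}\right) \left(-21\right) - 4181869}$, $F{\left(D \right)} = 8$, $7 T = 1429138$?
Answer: $\frac{1990915474521}{3761384471915} \approx 0.5293$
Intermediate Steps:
$T = \frac{1429138}{7}$ ($T = \frac{1}{7} \cdot 1429138 = \frac{1429138}{7} \approx 2.0416 \cdot 10^{5}$)
$H = - \frac{1}{4179265}$ ($H = \frac{1}{\left(-132 + 8\right) \left(-21\right) - 4181869} = \frac{1}{\left(-124\right) \left(-21\right) - 4181869} = \frac{1}{2604 - 4181869} = \frac{1}{-4179265} = - \frac{1}{4179265} \approx -2.3928 \cdot 10^{-7}$)
$\frac{T + H}{385757 + z{\left(-38 \right)}} = \frac{\frac{1429138}{7} - \frac{1}{4179265}}{385757 - 38} = \frac{5972746423563}{29254855 \cdot 385719} = \frac{5972746423563}{29254855} \cdot \frac{1}{385719} = \frac{1990915474521}{3761384471915}$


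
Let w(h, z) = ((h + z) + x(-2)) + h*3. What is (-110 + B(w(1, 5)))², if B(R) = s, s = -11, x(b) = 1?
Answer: 14641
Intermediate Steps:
w(h, z) = 1 + z + 4*h (w(h, z) = ((h + z) + 1) + h*3 = (1 + h + z) + 3*h = 1 + z + 4*h)
B(R) = -11
(-110 + B(w(1, 5)))² = (-110 - 11)² = (-121)² = 14641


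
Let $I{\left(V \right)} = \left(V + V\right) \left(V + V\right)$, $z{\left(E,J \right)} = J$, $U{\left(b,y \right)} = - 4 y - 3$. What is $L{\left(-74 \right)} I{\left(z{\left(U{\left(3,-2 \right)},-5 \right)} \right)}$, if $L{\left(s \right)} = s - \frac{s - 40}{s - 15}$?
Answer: $- \frac{670000}{89} \approx -7528.1$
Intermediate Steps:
$U{\left(b,y \right)} = -3 - 4 y$
$I{\left(V \right)} = 4 V^{2}$ ($I{\left(V \right)} = 2 V 2 V = 4 V^{2}$)
$L{\left(s \right)} = s - \frac{-40 + s}{-15 + s}$
$L{\left(-74 \right)} I{\left(z{\left(U{\left(3,-2 \right)},-5 \right)} \right)} = \frac{40 + \left(-74\right)^{2} - -1184}{-15 - 74} \cdot 4 \left(-5\right)^{2} = \frac{40 + 5476 + 1184}{-89} \cdot 4 \cdot 25 = \left(- \frac{1}{89}\right) 6700 \cdot 100 = \left(- \frac{6700}{89}\right) 100 = - \frac{670000}{89}$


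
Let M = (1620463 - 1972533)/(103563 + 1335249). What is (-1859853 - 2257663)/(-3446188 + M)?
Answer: 174245042088/145835794139 ≈ 1.1948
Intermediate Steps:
M = -10355/42318 (M = -352070/1438812 = -352070*1/1438812 = -10355/42318 ≈ -0.24469)
(-1859853 - 2257663)/(-3446188 + M) = (-1859853 - 2257663)/(-3446188 - 10355/42318) = -4117516/(-145835794139/42318) = -4117516*(-42318/145835794139) = 174245042088/145835794139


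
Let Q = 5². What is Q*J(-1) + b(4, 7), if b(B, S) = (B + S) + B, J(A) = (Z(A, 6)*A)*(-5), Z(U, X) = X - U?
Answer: 890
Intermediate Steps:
J(A) = -5*A*(6 - A) (J(A) = ((6 - A)*A)*(-5) = (A*(6 - A))*(-5) = -5*A*(6 - A))
Q = 25
b(B, S) = S + 2*B
Q*J(-1) + b(4, 7) = 25*(5*(-1)*(-6 - 1)) + (7 + 2*4) = 25*(5*(-1)*(-7)) + (7 + 8) = 25*35 + 15 = 875 + 15 = 890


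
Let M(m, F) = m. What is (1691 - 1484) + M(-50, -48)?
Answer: 157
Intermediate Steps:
(1691 - 1484) + M(-50, -48) = (1691 - 1484) - 50 = 207 - 50 = 157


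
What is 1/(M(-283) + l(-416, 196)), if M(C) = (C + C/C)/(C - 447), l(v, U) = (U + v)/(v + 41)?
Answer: 5475/5327 ≈ 1.0278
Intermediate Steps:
l(v, U) = (U + v)/(41 + v)
M(C) = (1 + C)/(-447 + C) (M(C) = (C + 1)/(-447 + C) = (1 + C)/(-447 + C))
1/(M(-283) + l(-416, 196)) = 1/((1 - 283)/(-447 - 283) + (196 - 416)/(41 - 416)) = 1/(-282/(-730) - 220/(-375)) = 1/(-1/730*(-282) - 1/375*(-220)) = 1/(141/365 + 44/75) = 1/(5327/5475) = 5475/5327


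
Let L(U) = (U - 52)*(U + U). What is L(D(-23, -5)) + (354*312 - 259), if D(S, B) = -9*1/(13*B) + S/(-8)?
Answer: 14857636609/135200 ≈ 1.0989e+5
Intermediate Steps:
D(S, B) = -9/(13*B) - S/8 (D(S, B) = -9/(13*B) + S*(-1/8) = -9/(13*B) - S/8)
L(U) = 2*U*(-52 + U) (L(U) = (-52 + U)*(2*U) = 2*U*(-52 + U))
L(D(-23, -5)) + (354*312 - 259) = 2*(-9/13/(-5) - 1/8*(-23))*(-52 + (-9/13/(-5) - 1/8*(-23))) + (354*312 - 259) = 2*(-9/13*(-1/5) + 23/8)*(-52 + (-9/13*(-1/5) + 23/8)) + (110448 - 259) = 2*(9/65 + 23/8)*(-52 + (9/65 + 23/8)) + 110189 = 2*(1567/520)*(-52 + 1567/520) + 110189 = 2*(1567/520)*(-25473/520) + 110189 = -39916191/135200 + 110189 = 14857636609/135200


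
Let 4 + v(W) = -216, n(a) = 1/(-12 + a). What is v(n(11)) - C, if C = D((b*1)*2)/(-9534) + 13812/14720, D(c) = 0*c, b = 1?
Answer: -813053/3680 ≈ -220.94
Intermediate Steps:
v(W) = -220 (v(W) = -4 - 216 = -220)
D(c) = 0
C = 3453/3680 (C = 0/(-9534) + 13812/14720 = 0*(-1/9534) + 13812*(1/14720) = 0 + 3453/3680 = 3453/3680 ≈ 0.93832)
v(n(11)) - C = -220 - 1*3453/3680 = -220 - 3453/3680 = -813053/3680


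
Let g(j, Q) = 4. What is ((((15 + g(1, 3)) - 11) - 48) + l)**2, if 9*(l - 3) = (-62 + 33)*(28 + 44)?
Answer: 72361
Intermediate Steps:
l = -229 (l = 3 + ((-62 + 33)*(28 + 44))/9 = 3 + (-29*72)/9 = 3 + (1/9)*(-2088) = 3 - 232 = -229)
((((15 + g(1, 3)) - 11) - 48) + l)**2 = ((((15 + 4) - 11) - 48) - 229)**2 = (((19 - 11) - 48) - 229)**2 = ((8 - 48) - 229)**2 = (-40 - 229)**2 = (-269)**2 = 72361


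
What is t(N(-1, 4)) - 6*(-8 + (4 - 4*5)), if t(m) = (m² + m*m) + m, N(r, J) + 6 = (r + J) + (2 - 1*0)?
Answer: 145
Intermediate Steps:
N(r, J) = -4 + J + r (N(r, J) = -6 + ((r + J) + (2 - 1*0)) = -6 + ((J + r) + (2 + 0)) = -6 + ((J + r) + 2) = -6 + (2 + J + r) = -4 + J + r)
t(m) = m + 2*m² (t(m) = (m² + m²) + m = 2*m² + m = m + 2*m²)
t(N(-1, 4)) - 6*(-8 + (4 - 4*5)) = (-4 + 4 - 1)*(1 + 2*(-4 + 4 - 1)) - 6*(-8 + (4 - 4*5)) = -(1 + 2*(-1)) - 6*(-8 + (4 - 20)) = -(1 - 2) - 6*(-8 - 16) = -1*(-1) - 6*(-24) = 1 - 1*(-144) = 1 + 144 = 145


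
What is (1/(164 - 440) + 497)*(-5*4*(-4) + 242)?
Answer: 960197/6 ≈ 1.6003e+5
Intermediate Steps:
(1/(164 - 440) + 497)*(-5*4*(-4) + 242) = (1/(-276) + 497)*(-20*(-4) + 242) = (-1/276 + 497)*(80 + 242) = (137171/276)*322 = 960197/6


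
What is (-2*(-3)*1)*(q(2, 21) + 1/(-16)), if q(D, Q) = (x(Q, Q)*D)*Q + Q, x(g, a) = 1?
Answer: 3021/8 ≈ 377.63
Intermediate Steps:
q(D, Q) = Q + D*Q (q(D, Q) = (1*D)*Q + Q = D*Q + Q = Q + D*Q)
(-2*(-3)*1)*(q(2, 21) + 1/(-16)) = (-2*(-3)*1)*(21*(1 + 2) + 1/(-16)) = (6*1)*(21*3 - 1/16) = 6*(63 - 1/16) = 6*(1007/16) = 3021/8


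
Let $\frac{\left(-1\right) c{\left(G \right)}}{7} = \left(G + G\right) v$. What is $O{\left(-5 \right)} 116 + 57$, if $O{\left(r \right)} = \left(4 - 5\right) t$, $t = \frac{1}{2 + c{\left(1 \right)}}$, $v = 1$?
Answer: $\frac{200}{3} \approx 66.667$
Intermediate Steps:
$c{\left(G \right)} = - 14 G$ ($c{\left(G \right)} = - 7 \left(G + G\right) 1 = - 7 \cdot 2 G 1 = - 7 \cdot 2 G = - 14 G$)
$t = - \frac{1}{12}$ ($t = \frac{1}{2 - 14} = \frac{1}{-12} = - \frac{1}{12} \approx -0.083333$)
$O{\left(r \right)} = \frac{1}{12}$ ($O{\left(r \right)} = \left(4 - 5\right) \left(- \frac{1}{12}\right) = \left(-1\right) \left(- \frac{1}{12}\right) = \frac{1}{12}$)
$O{\left(-5 \right)} 116 + 57 = \frac{1}{12} \cdot 116 + 57 = \frac{29}{3} + 57 = \frac{200}{3}$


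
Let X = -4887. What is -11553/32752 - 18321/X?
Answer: 181196627/53353008 ≈ 3.3962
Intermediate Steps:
-11553/32752 - 18321/X = -11553/32752 - 18321/(-4887) = -11553*1/32752 - 18321*(-1/4887) = -11553/32752 + 6107/1629 = 181196627/53353008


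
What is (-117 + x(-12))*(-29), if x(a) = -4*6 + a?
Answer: 4437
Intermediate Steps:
x(a) = -24 + a
(-117 + x(-12))*(-29) = (-117 + (-24 - 12))*(-29) = (-117 - 36)*(-29) = -153*(-29) = 4437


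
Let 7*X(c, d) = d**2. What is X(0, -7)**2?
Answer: 49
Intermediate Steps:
X(c, d) = d**2/7
X(0, -7)**2 = ((1/7)*(-7)**2)**2 = ((1/7)*49)**2 = 7**2 = 49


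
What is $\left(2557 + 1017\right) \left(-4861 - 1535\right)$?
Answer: $-22859304$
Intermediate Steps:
$\left(2557 + 1017\right) \left(-4861 - 1535\right) = 3574 \left(-6396\right) = -22859304$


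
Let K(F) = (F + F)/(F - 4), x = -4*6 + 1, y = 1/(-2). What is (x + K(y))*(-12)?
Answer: 820/3 ≈ 273.33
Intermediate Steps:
y = -½ ≈ -0.50000
x = -23 (x = -24 + 1 = -23)
K(F) = 2*F/(-4 + F) (K(F) = (2*F)/(-4 + F) = 2*F/(-4 + F))
(x + K(y))*(-12) = (-23 + 2*(-½)/(-4 - ½))*(-12) = (-23 + 2*(-½)/(-9/2))*(-12) = (-23 + 2*(-½)*(-2/9))*(-12) = (-23 + 2/9)*(-12) = -205/9*(-12) = 820/3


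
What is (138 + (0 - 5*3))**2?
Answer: 15129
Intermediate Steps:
(138 + (0 - 5*3))**2 = (138 + (0 - 15))**2 = (138 - 15)**2 = 123**2 = 15129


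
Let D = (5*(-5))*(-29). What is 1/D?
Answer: 1/725 ≈ 0.0013793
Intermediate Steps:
D = 725 (D = -25*(-29) = 725)
1/D = 1/725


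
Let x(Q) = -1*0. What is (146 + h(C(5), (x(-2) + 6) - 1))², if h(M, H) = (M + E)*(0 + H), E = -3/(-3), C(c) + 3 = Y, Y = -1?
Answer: 17161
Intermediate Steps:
C(c) = -4 (C(c) = -3 - 1 = -4)
x(Q) = 0
E = 1 (E = -3*(-⅓) = 1)
h(M, H) = H*(1 + M) (h(M, H) = (M + 1)*(0 + H) = (1 + M)*H = H*(1 + M))
(146 + h(C(5), (x(-2) + 6) - 1))² = (146 + ((0 + 6) - 1)*(1 - 4))² = (146 + (6 - 1)*(-3))² = (146 + 5*(-3))² = (146 - 15)² = 131² = 17161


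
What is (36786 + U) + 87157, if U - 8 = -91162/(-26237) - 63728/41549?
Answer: 135123717735865/1090121113 ≈ 1.2395e+5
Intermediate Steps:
U = 10836627306/1090121113 (U = 8 + (-91162/(-26237) - 63728/41549) = 8 + (-91162*(-1/26237) - 63728*1/41549) = 8 + (91162/26237 - 63728/41549) = 8 + 2115658402/1090121113 = 10836627306/1090121113 ≈ 9.9408)
(36786 + U) + 87157 = (36786 + 10836627306/1090121113) + 87157 = 40112031890124/1090121113 + 87157 = 135123717735865/1090121113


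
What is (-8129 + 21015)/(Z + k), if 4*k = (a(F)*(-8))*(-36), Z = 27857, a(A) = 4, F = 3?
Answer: 12886/28145 ≈ 0.45784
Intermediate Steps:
k = 288 (k = ((4*(-8))*(-36))/4 = (-32*(-36))/4 = (1/4)*1152 = 288)
(-8129 + 21015)/(Z + k) = (-8129 + 21015)/(27857 + 288) = 12886/28145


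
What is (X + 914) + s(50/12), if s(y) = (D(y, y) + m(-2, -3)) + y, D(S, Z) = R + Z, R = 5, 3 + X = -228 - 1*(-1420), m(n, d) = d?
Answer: 6340/3 ≈ 2113.3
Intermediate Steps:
X = 1189 (X = -3 + (-228 - 1*(-1420)) = -3 + (-228 + 1420) = -3 + 1192 = 1189)
D(S, Z) = 5 + Z
s(y) = 2 + 2*y (s(y) = ((5 + y) - 3) + y = (2 + y) + y = 2 + 2*y)
(X + 914) + s(50/12) = (1189 + 914) + (2 + 2*(50/12)) = 2103 + (2 + 2*(50*(1/12))) = 2103 + (2 + 2*(25/6)) = 2103 + (2 + 25/3) = 2103 + 31/3 = 6340/3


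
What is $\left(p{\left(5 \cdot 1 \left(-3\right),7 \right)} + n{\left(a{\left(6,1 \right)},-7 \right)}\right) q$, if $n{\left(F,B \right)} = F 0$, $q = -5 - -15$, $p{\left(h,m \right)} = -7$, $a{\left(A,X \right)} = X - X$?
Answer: $-70$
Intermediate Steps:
$a{\left(A,X \right)} = 0$
$q = 10$ ($q = -5 + 15 = 10$)
$n{\left(F,B \right)} = 0$
$\left(p{\left(5 \cdot 1 \left(-3\right),7 \right)} + n{\left(a{\left(6,1 \right)},-7 \right)}\right) q = \left(-7 + 0\right) 10 = \left(-7\right) 10 = -70$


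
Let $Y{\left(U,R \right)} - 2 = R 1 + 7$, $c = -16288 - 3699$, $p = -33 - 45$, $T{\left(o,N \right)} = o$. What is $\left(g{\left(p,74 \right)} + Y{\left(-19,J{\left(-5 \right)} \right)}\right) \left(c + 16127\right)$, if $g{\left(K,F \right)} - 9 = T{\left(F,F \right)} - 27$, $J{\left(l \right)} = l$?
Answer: $-231600$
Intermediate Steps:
$p = -78$ ($p = -33 - 45 = -78$)
$g{\left(K,F \right)} = -18 + F$ ($g{\left(K,F \right)} = 9 + \left(F - 27\right) = 9 + \left(-27 + F\right) = -18 + F$)
$c = -19987$ ($c = -16288 - 3699 = -19987$)
$Y{\left(U,R \right)} = 9 + R$ ($Y{\left(U,R \right)} = 2 + \left(R 1 + 7\right) = 2 + \left(R + 7\right) = 2 + \left(7 + R\right) = 9 + R$)
$\left(g{\left(p,74 \right)} + Y{\left(-19,J{\left(-5 \right)} \right)}\right) \left(c + 16127\right) = \left(\left(-18 + 74\right) + \left(9 - 5\right)\right) \left(-19987 + 16127\right) = \left(56 + 4\right) \left(-3860\right) = 60 \left(-3860\right) = -231600$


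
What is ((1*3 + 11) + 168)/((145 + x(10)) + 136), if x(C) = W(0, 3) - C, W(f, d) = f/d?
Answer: 182/271 ≈ 0.67159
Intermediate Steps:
x(C) = -C (x(C) = 0/3 - C = 0*(⅓) - C = 0 - C = -C)
((1*3 + 11) + 168)/((145 + x(10)) + 136) = ((1*3 + 11) + 168)/((145 - 1*10) + 136) = ((3 + 11) + 168)/((145 - 10) + 136) = (14 + 168)/(135 + 136) = 182/271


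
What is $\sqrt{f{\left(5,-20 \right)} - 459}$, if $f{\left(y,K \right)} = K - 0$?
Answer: $i \sqrt{479} \approx 21.886 i$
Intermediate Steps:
$f{\left(y,K \right)} = K$ ($f{\left(y,K \right)} = K + 0 = K$)
$\sqrt{f{\left(5,-20 \right)} - 459} = \sqrt{-20 - 459} = \sqrt{-479} = i \sqrt{479}$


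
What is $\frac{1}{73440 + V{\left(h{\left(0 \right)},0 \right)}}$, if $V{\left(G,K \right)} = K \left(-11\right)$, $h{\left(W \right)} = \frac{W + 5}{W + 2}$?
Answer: $\frac{1}{73440} \approx 1.3617 \cdot 10^{-5}$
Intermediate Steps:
$h{\left(W \right)} = \frac{5 + W}{2 + W}$
$V{\left(G,K \right)} = - 11 K$
$\frac{1}{73440 + V{\left(h{\left(0 \right)},0 \right)}} = \frac{1}{73440 - 0} = \frac{1}{73440 + 0} = \frac{1}{73440}$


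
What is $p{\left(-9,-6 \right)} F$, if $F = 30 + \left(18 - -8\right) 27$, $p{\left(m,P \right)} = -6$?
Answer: $-4392$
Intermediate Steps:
$F = 732$ ($F = 30 + \left(18 + 8\right) 27 = 30 + 26 \cdot 27 = 30 + 702 = 732$)
$p{\left(-9,-6 \right)} F = \left(-6\right) 732 = -4392$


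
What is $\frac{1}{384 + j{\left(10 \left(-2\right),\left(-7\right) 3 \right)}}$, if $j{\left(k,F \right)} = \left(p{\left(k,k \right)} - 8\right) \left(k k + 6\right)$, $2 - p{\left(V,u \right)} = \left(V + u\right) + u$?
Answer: $\frac{1}{22308} \approx 4.4827 \cdot 10^{-5}$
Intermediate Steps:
$p{\left(V,u \right)} = 2 - V - 2 u$ ($p{\left(V,u \right)} = 2 - \left(\left(V + u\right) + u\right) = 2 - \left(V + 2 u\right) = 2 - V - 2 u$)
$j{\left(k,F \right)} = \left(-6 - 3 k\right) \left(6 + k^{2}\right)$ ($j{\left(k,F \right)} = \left(\left(2 - k - 2 k\right) - 8\right) \left(k k + 6\right) = \left(\left(2 - 3 k\right) - 8\right) \left(k^{2} + 6\right) = \left(-6 - 3 k\right) \left(6 + k^{2}\right)$)
$\frac{1}{384 + j{\left(10 \left(-2\right),\left(-7\right) 3 \right)}} = \frac{1}{384 - \left(36 - 24000 + 2400 + 18 \cdot 10 \left(-2\right)\right)} = \frac{1}{384 - \left(-324 - 24000 + 2400\right)} = \frac{1}{384 - -21924} = \frac{1}{384 + \left(-36 + 360 - 2400 + 24000\right)} = \frac{1}{384 + 21924} = \frac{1}{22308}$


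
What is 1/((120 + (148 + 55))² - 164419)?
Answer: -1/60090 ≈ -1.6642e-5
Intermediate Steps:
1/((120 + (148 + 55))² - 164419) = 1/((120 + 203)² - 164419) = 1/(323² - 164419) = 1/(104329 - 164419) = 1/(-60090) = -1/60090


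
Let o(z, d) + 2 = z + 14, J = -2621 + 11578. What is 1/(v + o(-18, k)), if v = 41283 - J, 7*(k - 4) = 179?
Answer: 1/32320 ≈ 3.0941e-5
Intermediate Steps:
k = 207/7 (k = 4 + (⅐)*179 = 4 + 179/7 = 207/7 ≈ 29.571)
J = 8957
o(z, d) = 12 + z (o(z, d) = -2 + (z + 14) = -2 + (14 + z) = 12 + z)
v = 32326 (v = 41283 - 1*8957 = 41283 - 8957 = 32326)
1/(v + o(-18, k)) = 1/(32326 + (12 - 18)) = 1/(32326 - 6) = 1/32320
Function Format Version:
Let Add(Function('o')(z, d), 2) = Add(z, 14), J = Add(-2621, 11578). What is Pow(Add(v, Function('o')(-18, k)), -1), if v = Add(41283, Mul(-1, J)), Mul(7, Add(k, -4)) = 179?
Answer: Rational(1, 32320) ≈ 3.0941e-5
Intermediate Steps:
k = Rational(207, 7) (k = Add(4, Mul(Rational(1, 7), 179)) = Add(4, Rational(179, 7)) = Rational(207, 7) ≈ 29.571)
J = 8957
Function('o')(z, d) = Add(12, z) (Function('o')(z, d) = Add(-2, Add(z, 14)) = Add(-2, Add(14, z)) = Add(12, z))
v = 32326 (v = Add(41283, Mul(-1, 8957)) = Add(41283, -8957) = 32326)
Pow(Add(v, Function('o')(-18, k)), -1) = Pow(Add(32326, Add(12, -18)), -1) = Pow(Add(32326, -6), -1) = Pow(32320, -1) = Rational(1, 32320)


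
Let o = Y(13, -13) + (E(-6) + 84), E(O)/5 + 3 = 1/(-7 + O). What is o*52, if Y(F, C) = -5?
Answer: 3308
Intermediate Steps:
E(O) = -15 + 5/(-7 + O)
o = 827/13 (o = -5 + (5*(22 - 3*(-6))/(-7 - 6) + 84) = -5 + (5*(22 + 18)/(-13) + 84) = -5 + (5*(-1/13)*40 + 84) = -5 + (-200/13 + 84) = -5 + 892/13 = 827/13 ≈ 63.615)
o*52 = (827/13)*52 = 3308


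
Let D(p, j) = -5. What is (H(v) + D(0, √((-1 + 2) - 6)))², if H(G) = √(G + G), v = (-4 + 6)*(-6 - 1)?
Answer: (5 - 2*I*√7)² ≈ -3.0 - 52.915*I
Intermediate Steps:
v = -14 (v = 2*(-7) = -14)
H(G) = √2*√G (H(G) = √(2*G) = √2*√G)
(H(v) + D(0, √((-1 + 2) - 6)))² = (√2*√(-14) - 5)² = (√2*(I*√14) - 5)² = (2*I*√7 - 5)² = (-5 + 2*I*√7)²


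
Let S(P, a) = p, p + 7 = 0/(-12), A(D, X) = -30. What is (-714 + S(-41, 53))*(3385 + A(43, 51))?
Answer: -2418955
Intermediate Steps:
p = -7 (p = -7 + 0/(-12) = -7 + 0*(-1/12) = -7 + 0 = -7)
S(P, a) = -7
(-714 + S(-41, 53))*(3385 + A(43, 51)) = (-714 - 7)*(3385 - 30) = -721*3355 = -2418955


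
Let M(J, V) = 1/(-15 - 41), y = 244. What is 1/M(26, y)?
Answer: -56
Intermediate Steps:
M(J, V) = -1/56 (M(J, V) = 1/(-56) = -1/56)
1/M(26, y) = 1/(-1/56) = -56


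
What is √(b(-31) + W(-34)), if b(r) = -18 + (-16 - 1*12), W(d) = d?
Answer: 4*I*√5 ≈ 8.9443*I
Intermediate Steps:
b(r) = -46 (b(r) = -18 + (-16 - 12) = -18 - 28 = -46)
√(b(-31) + W(-34)) = √(-46 - 34) = √(-80) = 4*I*√5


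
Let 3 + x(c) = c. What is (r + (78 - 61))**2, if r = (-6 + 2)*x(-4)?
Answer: 2025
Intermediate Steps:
x(c) = -3 + c
r = 28 (r = (-6 + 2)*(-3 - 4) = -4*(-7) = 28)
(r + (78 - 61))**2 = (28 + (78 - 61))**2 = (28 + 17)**2 = 45**2 = 2025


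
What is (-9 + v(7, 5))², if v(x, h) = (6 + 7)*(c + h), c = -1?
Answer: 1849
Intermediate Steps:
v(x, h) = -13 + 13*h (v(x, h) = (6 + 7)*(-1 + h) = 13*(-1 + h) = -13 + 13*h)
(-9 + v(7, 5))² = (-9 + (-13 + 13*5))² = (-9 + (-13 + 65))² = (-9 + 52)² = 43² = 1849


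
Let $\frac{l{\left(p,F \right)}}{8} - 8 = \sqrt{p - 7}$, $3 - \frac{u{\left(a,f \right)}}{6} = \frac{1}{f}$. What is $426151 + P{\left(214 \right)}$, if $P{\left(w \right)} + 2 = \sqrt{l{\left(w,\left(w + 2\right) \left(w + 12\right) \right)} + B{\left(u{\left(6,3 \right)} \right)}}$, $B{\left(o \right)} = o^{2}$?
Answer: $426149 + 2 \sqrt{80 + 6 \sqrt{23}} \approx 4.2617 \cdot 10^{5}$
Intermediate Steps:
$u{\left(a,f \right)} = 18 - \frac{6}{f}$
$l{\left(p,F \right)} = 64 + 8 \sqrt{-7 + p}$ ($l{\left(p,F \right)} = 64 + 8 \sqrt{p - 7} = 64 + 8 \sqrt{-7 + p}$)
$P{\left(w \right)} = -2 + \sqrt{320 + 8 \sqrt{-7 + w}}$ ($P{\left(w \right)} = -2 + \sqrt{\left(64 + 8 \sqrt{-7 + w}\right) + \left(18 - \frac{6}{3}\right)^{2}} = -2 + \sqrt{\left(64 + 8 \sqrt{-7 + w}\right) + \left(18 - 2\right)^{2}} = -2 + \sqrt{\left(64 + 8 \sqrt{-7 + w}\right) + 16^{2}} = -2 + \sqrt{\left(64 + 8 \sqrt{-7 + w}\right) + 256} = -2 + \sqrt{320 + 8 \sqrt{-7 + w}}$)
$426151 + P{\left(214 \right)} = 426151 - \left(2 - 2 \sqrt{80 + 2 \sqrt{-7 + 214}}\right) = 426151 - \left(2 - 2 \sqrt{80 + 2 \sqrt{207}}\right) = 426151 - \left(2 - 2 \sqrt{80 + 2 \cdot 3 \sqrt{23}}\right) = 426151 - \left(2 - 2 \sqrt{80 + 6 \sqrt{23}}\right) = 426149 + 2 \sqrt{80 + 6 \sqrt{23}}$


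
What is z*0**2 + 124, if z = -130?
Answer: 124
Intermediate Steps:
z*0**2 + 124 = -130*0**2 + 124 = -130*0 + 124 = 0 + 124 = 124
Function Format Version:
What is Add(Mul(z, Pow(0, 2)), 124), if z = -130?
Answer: 124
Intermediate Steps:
Add(Mul(z, Pow(0, 2)), 124) = Add(Mul(-130, Pow(0, 2)), 124) = Add(Mul(-130, 0), 124) = Add(0, 124) = 124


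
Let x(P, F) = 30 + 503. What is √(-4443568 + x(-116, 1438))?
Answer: I*√4443035 ≈ 2107.9*I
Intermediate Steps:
x(P, F) = 533
√(-4443568 + x(-116, 1438)) = √(-4443568 + 533) = √(-4443035) = I*√4443035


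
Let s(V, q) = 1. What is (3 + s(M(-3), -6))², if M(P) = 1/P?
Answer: 16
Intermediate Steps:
(3 + s(M(-3), -6))² = (3 + 1)² = 4² = 16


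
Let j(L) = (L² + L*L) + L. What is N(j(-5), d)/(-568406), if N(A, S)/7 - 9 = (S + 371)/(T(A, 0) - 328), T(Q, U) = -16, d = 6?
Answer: -19033/195531664 ≈ -9.7340e-5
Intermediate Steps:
j(L) = L + 2*L² (j(L) = (L² + L²) + L = 2*L² + L = L + 2*L²)
N(A, S) = 19075/344 - 7*S/344 (N(A, S) = 63 + 7*((S + 371)/(-16 - 328)) = 63 + 7*((371 + S)/(-344)) = 63 + 7*((371 + S)*(-1/344)) = 63 + 7*(-371/344 - S/344) = 63 + (-2597/344 - 7*S/344) = 19075/344 - 7*S/344)
N(j(-5), d)/(-568406) = (19075/344 - 7/344*6)/(-568406) = (19075/344 - 21/172)*(-1/568406) = (19033/344)*(-1/568406) = -19033/195531664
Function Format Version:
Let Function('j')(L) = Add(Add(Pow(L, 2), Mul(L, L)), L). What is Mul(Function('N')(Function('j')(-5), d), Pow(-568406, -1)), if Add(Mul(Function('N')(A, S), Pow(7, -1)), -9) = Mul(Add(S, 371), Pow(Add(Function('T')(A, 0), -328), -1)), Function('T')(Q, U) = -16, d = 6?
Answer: Rational(-19033, 195531664) ≈ -9.7340e-5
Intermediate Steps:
Function('j')(L) = Add(L, Mul(2, Pow(L, 2))) (Function('j')(L) = Add(Add(Pow(L, 2), Pow(L, 2)), L) = Add(Mul(2, Pow(L, 2)), L) = Add(L, Mul(2, Pow(L, 2))))
Function('N')(A, S) = Add(Rational(19075, 344), Mul(Rational(-7, 344), S)) (Function('N')(A, S) = Add(63, Mul(7, Mul(Add(S, 371), Pow(Add(-16, -328), -1)))) = Add(63, Mul(7, Mul(Add(371, S), Pow(-344, -1)))) = Add(63, Mul(7, Mul(Add(371, S), Rational(-1, 344)))) = Add(63, Mul(7, Add(Rational(-371, 344), Mul(Rational(-1, 344), S)))) = Add(63, Add(Rational(-2597, 344), Mul(Rational(-7, 344), S))) = Add(Rational(19075, 344), Mul(Rational(-7, 344), S)))
Mul(Function('N')(Function('j')(-5), d), Pow(-568406, -1)) = Mul(Add(Rational(19075, 344), Mul(Rational(-7, 344), 6)), Pow(-568406, -1)) = Mul(Add(Rational(19075, 344), Rational(-21, 172)), Rational(-1, 568406)) = Mul(Rational(19033, 344), Rational(-1, 568406)) = Rational(-19033, 195531664)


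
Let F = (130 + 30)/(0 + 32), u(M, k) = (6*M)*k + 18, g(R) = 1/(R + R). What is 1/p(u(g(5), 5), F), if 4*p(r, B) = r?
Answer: 4/21 ≈ 0.19048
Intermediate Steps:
g(R) = 1/(2*R)
u(M, k) = 18 + 6*M*k (u(M, k) = 6*M*k + 18 = 18 + 6*M*k)
F = 5 (F = 160/32 = 160*(1/32) = 5)
p(r, B) = r/4
1/p(u(g(5), 5), F) = 1/((18 + 6*((½)/5)*5)/4) = 1/((18 + 6*((½)*(⅕))*5)/4) = 1/((18 + 6*(⅒)*5)/4) = 1/((18 + 3)/4) = 1/((¼)*21) = 1/(21/4) = 4/21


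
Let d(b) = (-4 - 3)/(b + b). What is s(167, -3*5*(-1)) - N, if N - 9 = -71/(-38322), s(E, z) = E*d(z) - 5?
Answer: -5074649/95805 ≈ -52.969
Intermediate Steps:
d(b) = -7/(2*b) (d(b) = -7*1/(2*b) = -7/(2*b))
s(E, z) = -5 - 7*E/(2*z) (s(E, z) = E*(-7/(2*z)) - 5 = -7*E/(2*z) - 5 = -5 - 7*E/(2*z))
N = 344969/38322 (N = 9 - 71/(-38322) = 9 - 71*(-1/38322) = 9 + 71/38322 = 344969/38322 ≈ 9.0018)
s(167, -3*5*(-1)) - N = (-5 - 7/2*167/-3*5*(-1)) - 1*344969/38322 = (-5 - 7/2*167/(-15*(-1))) - 344969/38322 = (-5 - 7/2*167/15) - 344969/38322 = (-5 - 7/2*167*1/15) - 344969/38322 = (-5 - 1169/30) - 344969/38322 = -1319/30 - 344969/38322 = -5074649/95805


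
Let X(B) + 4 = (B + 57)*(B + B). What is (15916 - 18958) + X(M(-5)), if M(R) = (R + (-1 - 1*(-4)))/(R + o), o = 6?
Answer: -3266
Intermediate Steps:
M(R) = (3 + R)/(6 + R) (M(R) = (R + (-1 - 1*(-4)))/(R + 6) = (R + (-1 + 4))/(6 + R) = (R + 3)/(6 + R) = (3 + R)/(6 + R))
X(B) = -4 + 2*B*(57 + B) (X(B) = -4 + (B + 57)*(B + B) = -4 + (57 + B)*(2*B) = -4 + 2*B*(57 + B))
(15916 - 18958) + X(M(-5)) = (15916 - 18958) + (-4 + 2*((3 - 5)/(6 - 5))**2 + 114*((3 - 5)/(6 - 5))) = -3042 + (-4 + 2*(-2/1)**2 + 114*(-2/1)) = -3042 + (-4 + 2*(1*(-2))**2 + 114*(1*(-2))) = -3042 + (-4 + 2*(-2)**2 + 114*(-2)) = -3042 + (-4 + 2*4 - 228) = -3042 + (-4 + 8 - 228) = -3042 - 224 = -3266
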